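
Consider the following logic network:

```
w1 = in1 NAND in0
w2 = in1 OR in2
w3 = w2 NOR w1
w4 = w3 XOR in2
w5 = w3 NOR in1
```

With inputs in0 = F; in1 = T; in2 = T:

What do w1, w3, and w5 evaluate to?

w1 = T, w3 = F, w5 = F

w1 = in1 NAND in0 = T NAND F = T
w2 = in1 OR in2 = T OR T = T
w3 = w2 NOR w1 = T NOR T = F
w5 = w3 NOR in1 = F NOR T = F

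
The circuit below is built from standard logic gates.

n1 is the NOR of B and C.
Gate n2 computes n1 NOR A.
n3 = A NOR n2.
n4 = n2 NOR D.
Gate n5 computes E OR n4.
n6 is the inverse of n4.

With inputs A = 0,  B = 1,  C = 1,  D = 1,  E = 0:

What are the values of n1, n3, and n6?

n1 = 0; n3 = 0; n6 = 1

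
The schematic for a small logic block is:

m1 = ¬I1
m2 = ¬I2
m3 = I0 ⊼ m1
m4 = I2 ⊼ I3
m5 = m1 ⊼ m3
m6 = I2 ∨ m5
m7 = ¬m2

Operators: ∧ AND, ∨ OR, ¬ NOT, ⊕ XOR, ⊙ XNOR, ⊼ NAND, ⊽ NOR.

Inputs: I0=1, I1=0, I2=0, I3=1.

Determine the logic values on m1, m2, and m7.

m1 = 1  m2 = 1  m7 = 0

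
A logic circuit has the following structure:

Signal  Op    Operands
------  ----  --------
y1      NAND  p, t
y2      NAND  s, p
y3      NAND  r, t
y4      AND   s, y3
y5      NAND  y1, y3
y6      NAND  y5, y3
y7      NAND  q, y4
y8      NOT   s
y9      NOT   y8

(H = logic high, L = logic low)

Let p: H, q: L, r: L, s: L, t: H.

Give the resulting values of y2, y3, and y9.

y2 = H  y3 = H  y9 = L

y2 = s NAND p = L NAND H = H
y3 = r NAND t = L NAND H = H
y8 = NOT s = NOT L = H
y9 = NOT y8 = NOT H = L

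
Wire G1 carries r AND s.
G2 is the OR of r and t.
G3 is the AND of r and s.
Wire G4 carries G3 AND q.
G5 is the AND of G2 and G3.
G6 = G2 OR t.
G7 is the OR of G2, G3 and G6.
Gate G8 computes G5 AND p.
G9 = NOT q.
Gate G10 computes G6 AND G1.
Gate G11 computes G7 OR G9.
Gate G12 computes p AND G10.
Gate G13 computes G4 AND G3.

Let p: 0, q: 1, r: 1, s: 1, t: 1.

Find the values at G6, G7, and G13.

G6 = 1, G7 = 1, G13 = 1

G2 = r OR t = 1 OR 1 = 1
G3 = r AND s = 1 AND 1 = 1
G4 = G3 AND q = 1 AND 1 = 1
G6 = G2 OR t = 1 OR 1 = 1
G7 = G2 OR G3 OR G6 = 1 OR 1 OR 1 = 1
G13 = G4 AND G3 = 1 AND 1 = 1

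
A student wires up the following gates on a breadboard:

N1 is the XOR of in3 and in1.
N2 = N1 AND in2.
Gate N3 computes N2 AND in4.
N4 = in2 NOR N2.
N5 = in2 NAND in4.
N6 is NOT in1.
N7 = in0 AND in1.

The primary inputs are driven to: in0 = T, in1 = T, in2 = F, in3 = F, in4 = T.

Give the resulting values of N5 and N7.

N5 = in2 NAND in4 = F NAND T = T
N7 = in0 AND in1 = T AND T = T

N5 = T  N7 = T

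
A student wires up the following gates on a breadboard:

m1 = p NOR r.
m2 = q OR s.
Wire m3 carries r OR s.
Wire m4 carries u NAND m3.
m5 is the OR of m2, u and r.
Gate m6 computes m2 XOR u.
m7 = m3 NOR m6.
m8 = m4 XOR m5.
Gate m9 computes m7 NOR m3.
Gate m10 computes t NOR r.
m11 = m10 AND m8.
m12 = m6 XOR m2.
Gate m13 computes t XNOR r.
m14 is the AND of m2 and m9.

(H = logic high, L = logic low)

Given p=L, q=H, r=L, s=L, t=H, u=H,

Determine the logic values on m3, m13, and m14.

m2 = q OR s = H OR L = H
m3 = r OR s = L OR L = L
m6 = m2 XOR u = H XOR H = L
m7 = m3 NOR m6 = L NOR L = H
m9 = m7 NOR m3 = H NOR L = L
m13 = t XNOR r = H XNOR L = L
m14 = m2 AND m9 = H AND L = L

m3 = L, m13 = L, m14 = L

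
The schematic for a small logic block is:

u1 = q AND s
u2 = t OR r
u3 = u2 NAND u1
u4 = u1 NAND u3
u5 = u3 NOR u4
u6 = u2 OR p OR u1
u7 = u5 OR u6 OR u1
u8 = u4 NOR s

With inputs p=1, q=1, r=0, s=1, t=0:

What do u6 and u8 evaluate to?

u6 = 1, u8 = 0

u1 = q AND s = 1 AND 1 = 1
u2 = t OR r = 0 OR 0 = 0
u3 = u2 NAND u1 = 0 NAND 1 = 1
u4 = u1 NAND u3 = 1 NAND 1 = 0
u6 = u2 OR p OR u1 = 0 OR 1 OR 1 = 1
u8 = u4 NOR s = 0 NOR 1 = 0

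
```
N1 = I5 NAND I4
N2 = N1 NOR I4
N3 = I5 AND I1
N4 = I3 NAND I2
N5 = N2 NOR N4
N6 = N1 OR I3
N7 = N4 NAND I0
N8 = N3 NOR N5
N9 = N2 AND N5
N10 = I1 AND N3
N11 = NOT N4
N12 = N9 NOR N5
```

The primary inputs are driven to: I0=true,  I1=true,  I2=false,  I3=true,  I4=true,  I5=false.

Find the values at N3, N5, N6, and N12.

N3 = false, N5 = false, N6 = true, N12 = true

N1 = I5 NAND I4 = false NAND true = true
N2 = N1 NOR I4 = true NOR true = false
N3 = I5 AND I1 = false AND true = false
N4 = I3 NAND I2 = true NAND false = true
N5 = N2 NOR N4 = false NOR true = false
N6 = N1 OR I3 = true OR true = true
N9 = N2 AND N5 = false AND false = false
N12 = N9 NOR N5 = false NOR false = true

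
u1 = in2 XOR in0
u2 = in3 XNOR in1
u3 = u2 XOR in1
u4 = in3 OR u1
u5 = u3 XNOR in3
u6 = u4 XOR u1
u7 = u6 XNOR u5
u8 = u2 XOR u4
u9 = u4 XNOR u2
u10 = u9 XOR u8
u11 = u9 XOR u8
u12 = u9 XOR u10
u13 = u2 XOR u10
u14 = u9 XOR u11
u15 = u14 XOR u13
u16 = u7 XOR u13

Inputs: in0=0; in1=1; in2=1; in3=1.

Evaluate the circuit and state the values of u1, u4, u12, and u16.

u1 = 1; u4 = 1; u12 = 0; u16 = 1

u1 = in2 XOR in0 = 1 XOR 0 = 1
u2 = in3 XNOR in1 = 1 XNOR 1 = 1
u3 = u2 XOR in1 = 1 XOR 1 = 0
u4 = in3 OR u1 = 1 OR 1 = 1
u5 = u3 XNOR in3 = 0 XNOR 1 = 0
u6 = u4 XOR u1 = 1 XOR 1 = 0
u7 = u6 XNOR u5 = 0 XNOR 0 = 1
u8 = u2 XOR u4 = 1 XOR 1 = 0
u9 = u4 XNOR u2 = 1 XNOR 1 = 1
u10 = u9 XOR u8 = 1 XOR 0 = 1
u12 = u9 XOR u10 = 1 XOR 1 = 0
u13 = u2 XOR u10 = 1 XOR 1 = 0
u16 = u7 XOR u13 = 1 XOR 0 = 1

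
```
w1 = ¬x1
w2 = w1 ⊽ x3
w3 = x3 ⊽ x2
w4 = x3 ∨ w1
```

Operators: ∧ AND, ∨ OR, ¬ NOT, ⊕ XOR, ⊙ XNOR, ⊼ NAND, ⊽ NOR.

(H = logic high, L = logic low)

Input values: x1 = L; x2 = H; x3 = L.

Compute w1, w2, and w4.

w1 = NOT x1 = NOT L = H
w2 = w1 NOR x3 = H NOR L = L
w4 = x3 OR w1 = L OR H = H

w1 = H; w2 = L; w4 = H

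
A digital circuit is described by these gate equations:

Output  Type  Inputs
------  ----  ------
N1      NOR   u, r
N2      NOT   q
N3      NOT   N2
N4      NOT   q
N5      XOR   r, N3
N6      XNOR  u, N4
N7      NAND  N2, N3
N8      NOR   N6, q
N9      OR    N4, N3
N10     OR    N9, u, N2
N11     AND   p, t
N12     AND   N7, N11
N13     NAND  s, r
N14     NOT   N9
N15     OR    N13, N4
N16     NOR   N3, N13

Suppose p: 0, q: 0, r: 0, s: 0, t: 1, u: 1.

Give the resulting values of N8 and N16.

N8 = 0, N16 = 0

N2 = NOT q = NOT 0 = 1
N3 = NOT N2 = NOT 1 = 0
N4 = NOT q = NOT 0 = 1
N6 = u XNOR N4 = 1 XNOR 1 = 1
N8 = N6 NOR q = 1 NOR 0 = 0
N13 = s NAND r = 0 NAND 0 = 1
N16 = N3 NOR N13 = 0 NOR 1 = 0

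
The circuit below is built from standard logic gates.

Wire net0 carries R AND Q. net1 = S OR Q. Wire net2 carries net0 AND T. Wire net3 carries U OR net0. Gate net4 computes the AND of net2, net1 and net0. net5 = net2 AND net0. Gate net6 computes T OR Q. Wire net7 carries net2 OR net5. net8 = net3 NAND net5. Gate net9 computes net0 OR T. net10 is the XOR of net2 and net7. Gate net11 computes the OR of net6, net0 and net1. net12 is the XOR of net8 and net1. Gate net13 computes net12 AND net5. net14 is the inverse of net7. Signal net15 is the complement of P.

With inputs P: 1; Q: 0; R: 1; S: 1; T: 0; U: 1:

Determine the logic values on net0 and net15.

net0 = 0, net15 = 0

net0 = R AND Q = 1 AND 0 = 0
net15 = NOT P = NOT 1 = 0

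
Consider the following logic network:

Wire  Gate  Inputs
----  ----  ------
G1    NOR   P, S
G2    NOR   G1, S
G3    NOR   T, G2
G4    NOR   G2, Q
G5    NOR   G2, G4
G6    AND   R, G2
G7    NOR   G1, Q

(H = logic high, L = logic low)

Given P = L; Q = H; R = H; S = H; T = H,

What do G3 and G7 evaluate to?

G3 = L  G7 = L

G1 = P NOR S = L NOR H = L
G2 = G1 NOR S = L NOR H = L
G3 = T NOR G2 = H NOR L = L
G7 = G1 NOR Q = L NOR H = L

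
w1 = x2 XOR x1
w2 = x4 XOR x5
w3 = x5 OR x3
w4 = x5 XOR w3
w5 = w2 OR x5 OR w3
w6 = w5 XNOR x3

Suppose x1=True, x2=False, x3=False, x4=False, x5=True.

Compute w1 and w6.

w1 = True, w6 = False

w1 = x2 XOR x1 = False XOR True = True
w2 = x4 XOR x5 = False XOR True = True
w3 = x5 OR x3 = True OR False = True
w5 = w2 OR x5 OR w3 = True OR True OR True = True
w6 = w5 XNOR x3 = True XNOR False = False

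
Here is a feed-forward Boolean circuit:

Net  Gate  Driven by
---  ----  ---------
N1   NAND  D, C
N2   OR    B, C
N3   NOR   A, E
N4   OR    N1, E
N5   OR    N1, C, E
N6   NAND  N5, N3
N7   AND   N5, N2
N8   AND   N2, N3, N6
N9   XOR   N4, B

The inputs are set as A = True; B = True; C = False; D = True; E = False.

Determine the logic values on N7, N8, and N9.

N7 = True; N8 = False; N9 = False

N1 = D NAND C = True NAND False = True
N2 = B OR C = True OR False = True
N3 = A NOR E = True NOR False = False
N4 = N1 OR E = True OR False = True
N5 = N1 OR C OR E = True OR False OR False = True
N6 = N5 NAND N3 = True NAND False = True
N7 = N5 AND N2 = True AND True = True
N8 = N2 AND N3 AND N6 = True AND False AND True = False
N9 = N4 XOR B = True XOR True = False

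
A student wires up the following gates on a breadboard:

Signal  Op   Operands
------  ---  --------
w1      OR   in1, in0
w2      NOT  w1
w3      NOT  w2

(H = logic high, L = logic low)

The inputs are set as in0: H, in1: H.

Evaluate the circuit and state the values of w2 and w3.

w1 = in1 OR in0 = H OR H = H
w2 = NOT w1 = NOT H = L
w3 = NOT w2 = NOT L = H

w2 = L, w3 = H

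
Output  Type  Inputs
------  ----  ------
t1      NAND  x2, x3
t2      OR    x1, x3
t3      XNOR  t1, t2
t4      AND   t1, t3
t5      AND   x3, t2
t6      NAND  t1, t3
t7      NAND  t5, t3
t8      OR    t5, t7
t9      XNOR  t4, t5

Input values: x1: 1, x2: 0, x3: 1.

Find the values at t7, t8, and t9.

t7 = 0; t8 = 1; t9 = 1

t1 = x2 NAND x3 = 0 NAND 1 = 1
t2 = x1 OR x3 = 1 OR 1 = 1
t3 = t1 XNOR t2 = 1 XNOR 1 = 1
t4 = t1 AND t3 = 1 AND 1 = 1
t5 = x3 AND t2 = 1 AND 1 = 1
t7 = t5 NAND t3 = 1 NAND 1 = 0
t8 = t5 OR t7 = 1 OR 0 = 1
t9 = t4 XNOR t5 = 1 XNOR 1 = 1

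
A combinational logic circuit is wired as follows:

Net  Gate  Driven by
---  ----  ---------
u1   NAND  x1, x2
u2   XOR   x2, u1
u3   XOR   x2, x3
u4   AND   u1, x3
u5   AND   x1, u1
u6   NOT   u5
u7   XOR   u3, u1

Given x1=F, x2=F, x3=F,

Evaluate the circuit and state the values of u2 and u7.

u2 = T, u7 = T

u1 = x1 NAND x2 = F NAND F = T
u2 = x2 XOR u1 = F XOR T = T
u3 = x2 XOR x3 = F XOR F = F
u7 = u3 XOR u1 = F XOR T = T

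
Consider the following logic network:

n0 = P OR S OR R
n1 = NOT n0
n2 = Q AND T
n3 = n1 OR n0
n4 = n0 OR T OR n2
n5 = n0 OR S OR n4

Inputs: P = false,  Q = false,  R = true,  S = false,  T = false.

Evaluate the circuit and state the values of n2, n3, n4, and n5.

n2 = false, n3 = true, n4 = true, n5 = true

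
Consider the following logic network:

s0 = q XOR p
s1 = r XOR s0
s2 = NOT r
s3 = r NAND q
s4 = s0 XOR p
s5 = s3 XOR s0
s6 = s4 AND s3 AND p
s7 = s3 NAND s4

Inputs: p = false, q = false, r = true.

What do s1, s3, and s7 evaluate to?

s0 = q XOR p = false XOR false = false
s1 = r XOR s0 = true XOR false = true
s3 = r NAND q = true NAND false = true
s4 = s0 XOR p = false XOR false = false
s7 = s3 NAND s4 = true NAND false = true

s1 = true  s3 = true  s7 = true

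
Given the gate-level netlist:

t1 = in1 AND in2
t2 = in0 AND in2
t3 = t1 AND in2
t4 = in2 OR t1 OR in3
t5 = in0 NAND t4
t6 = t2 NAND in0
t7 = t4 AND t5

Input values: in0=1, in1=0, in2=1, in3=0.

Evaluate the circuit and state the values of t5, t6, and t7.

t5 = 0, t6 = 0, t7 = 0

t1 = in1 AND in2 = 0 AND 1 = 0
t2 = in0 AND in2 = 1 AND 1 = 1
t4 = in2 OR t1 OR in3 = 1 OR 0 OR 0 = 1
t5 = in0 NAND t4 = 1 NAND 1 = 0
t6 = t2 NAND in0 = 1 NAND 1 = 0
t7 = t4 AND t5 = 1 AND 0 = 0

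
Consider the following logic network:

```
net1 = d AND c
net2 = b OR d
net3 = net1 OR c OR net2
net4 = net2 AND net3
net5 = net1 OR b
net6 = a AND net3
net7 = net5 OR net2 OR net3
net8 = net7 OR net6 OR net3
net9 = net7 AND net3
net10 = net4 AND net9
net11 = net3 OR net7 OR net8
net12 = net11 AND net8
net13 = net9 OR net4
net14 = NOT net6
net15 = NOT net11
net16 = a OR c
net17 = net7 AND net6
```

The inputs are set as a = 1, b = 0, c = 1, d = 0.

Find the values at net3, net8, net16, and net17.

net1 = d AND c = 0 AND 1 = 0
net2 = b OR d = 0 OR 0 = 0
net3 = net1 OR c OR net2 = 0 OR 1 OR 0 = 1
net5 = net1 OR b = 0 OR 0 = 0
net6 = a AND net3 = 1 AND 1 = 1
net7 = net5 OR net2 OR net3 = 0 OR 0 OR 1 = 1
net8 = net7 OR net6 OR net3 = 1 OR 1 OR 1 = 1
net16 = a OR c = 1 OR 1 = 1
net17 = net7 AND net6 = 1 AND 1 = 1

net3 = 1, net8 = 1, net16 = 1, net17 = 1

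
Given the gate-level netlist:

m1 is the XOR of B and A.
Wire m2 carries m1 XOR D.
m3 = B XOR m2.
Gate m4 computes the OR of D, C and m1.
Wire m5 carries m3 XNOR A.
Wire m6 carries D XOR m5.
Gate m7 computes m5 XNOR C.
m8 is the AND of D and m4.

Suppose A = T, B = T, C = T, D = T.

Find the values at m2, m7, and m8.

m2 = T; m7 = F; m8 = T

m1 = B XOR A = T XOR T = F
m2 = m1 XOR D = F XOR T = T
m3 = B XOR m2 = T XOR T = F
m4 = D OR C OR m1 = T OR T OR F = T
m5 = m3 XNOR A = F XNOR T = F
m7 = m5 XNOR C = F XNOR T = F
m8 = D AND m4 = T AND T = T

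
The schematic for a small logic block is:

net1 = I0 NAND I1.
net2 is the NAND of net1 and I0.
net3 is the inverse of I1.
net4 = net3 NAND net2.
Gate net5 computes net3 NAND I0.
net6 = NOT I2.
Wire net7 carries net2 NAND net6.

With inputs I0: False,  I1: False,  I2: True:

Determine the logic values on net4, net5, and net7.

net1 = I0 NAND I1 = False NAND False = True
net2 = net1 NAND I0 = True NAND False = True
net3 = NOT I1 = NOT False = True
net4 = net3 NAND net2 = True NAND True = False
net5 = net3 NAND I0 = True NAND False = True
net6 = NOT I2 = NOT True = False
net7 = net2 NAND net6 = True NAND False = True

net4 = False; net5 = True; net7 = True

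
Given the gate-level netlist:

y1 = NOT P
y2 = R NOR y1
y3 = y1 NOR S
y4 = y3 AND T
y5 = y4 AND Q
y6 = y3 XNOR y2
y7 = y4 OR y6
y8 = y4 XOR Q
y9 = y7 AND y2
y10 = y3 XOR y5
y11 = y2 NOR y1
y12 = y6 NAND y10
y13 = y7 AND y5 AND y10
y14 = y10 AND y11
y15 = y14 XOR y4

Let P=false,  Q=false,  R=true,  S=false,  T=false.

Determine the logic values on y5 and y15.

y1 = NOT P = NOT false = true
y2 = R NOR y1 = true NOR true = false
y3 = y1 NOR S = true NOR false = false
y4 = y3 AND T = false AND false = false
y5 = y4 AND Q = false AND false = false
y10 = y3 XOR y5 = false XOR false = false
y11 = y2 NOR y1 = false NOR true = false
y14 = y10 AND y11 = false AND false = false
y15 = y14 XOR y4 = false XOR false = false

y5 = false  y15 = false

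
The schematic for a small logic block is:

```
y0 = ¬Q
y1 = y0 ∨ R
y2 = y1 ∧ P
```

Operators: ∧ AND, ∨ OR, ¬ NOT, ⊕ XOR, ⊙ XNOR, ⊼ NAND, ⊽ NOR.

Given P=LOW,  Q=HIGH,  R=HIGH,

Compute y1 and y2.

y1 = HIGH, y2 = LOW

y0 = NOT Q = NOT HIGH = LOW
y1 = y0 OR R = LOW OR HIGH = HIGH
y2 = y1 AND P = HIGH AND LOW = LOW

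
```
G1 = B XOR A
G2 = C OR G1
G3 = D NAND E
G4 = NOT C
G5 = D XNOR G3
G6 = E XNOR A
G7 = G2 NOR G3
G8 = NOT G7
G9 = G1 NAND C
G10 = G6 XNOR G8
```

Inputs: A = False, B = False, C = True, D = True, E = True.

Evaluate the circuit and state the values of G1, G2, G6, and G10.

G1 = B XOR A = False XOR False = False
G2 = C OR G1 = True OR False = True
G3 = D NAND E = True NAND True = False
G6 = E XNOR A = True XNOR False = False
G7 = G2 NOR G3 = True NOR False = False
G8 = NOT G7 = NOT False = True
G10 = G6 XNOR G8 = False XNOR True = False

G1 = False, G2 = True, G6 = False, G10 = False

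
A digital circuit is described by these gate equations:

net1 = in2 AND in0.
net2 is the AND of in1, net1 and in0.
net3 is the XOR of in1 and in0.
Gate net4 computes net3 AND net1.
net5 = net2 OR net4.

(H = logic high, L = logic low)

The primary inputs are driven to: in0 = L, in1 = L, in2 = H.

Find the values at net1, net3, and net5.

net1 = L  net3 = L  net5 = L

net1 = in2 AND in0 = H AND L = L
net2 = in1 AND net1 AND in0 = L AND L AND L = L
net3 = in1 XOR in0 = L XOR L = L
net4 = net3 AND net1 = L AND L = L
net5 = net2 OR net4 = L OR L = L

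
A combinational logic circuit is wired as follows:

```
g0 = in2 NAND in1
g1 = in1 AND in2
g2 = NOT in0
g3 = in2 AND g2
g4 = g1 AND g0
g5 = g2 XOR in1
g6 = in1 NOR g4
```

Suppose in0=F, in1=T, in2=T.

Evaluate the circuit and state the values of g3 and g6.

g3 = T, g6 = F

g0 = in2 NAND in1 = T NAND T = F
g1 = in1 AND in2 = T AND T = T
g2 = NOT in0 = NOT F = T
g3 = in2 AND g2 = T AND T = T
g4 = g1 AND g0 = T AND F = F
g6 = in1 NOR g4 = T NOR F = F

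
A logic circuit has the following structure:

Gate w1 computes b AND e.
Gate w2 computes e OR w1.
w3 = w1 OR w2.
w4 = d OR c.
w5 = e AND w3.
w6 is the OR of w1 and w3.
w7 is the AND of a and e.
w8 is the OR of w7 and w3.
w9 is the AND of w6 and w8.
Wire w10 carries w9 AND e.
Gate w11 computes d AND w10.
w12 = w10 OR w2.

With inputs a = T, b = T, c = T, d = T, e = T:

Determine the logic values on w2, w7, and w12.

w2 = T  w7 = T  w12 = T

w1 = b AND e = T AND T = T
w2 = e OR w1 = T OR T = T
w3 = w1 OR w2 = T OR T = T
w6 = w1 OR w3 = T OR T = T
w7 = a AND e = T AND T = T
w8 = w7 OR w3 = T OR T = T
w9 = w6 AND w8 = T AND T = T
w10 = w9 AND e = T AND T = T
w12 = w10 OR w2 = T OR T = T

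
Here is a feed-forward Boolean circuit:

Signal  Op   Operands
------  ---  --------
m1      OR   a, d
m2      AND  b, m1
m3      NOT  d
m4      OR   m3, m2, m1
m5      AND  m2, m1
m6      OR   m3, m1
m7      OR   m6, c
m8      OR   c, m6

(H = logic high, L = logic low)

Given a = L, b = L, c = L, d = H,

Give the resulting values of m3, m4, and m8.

m1 = a OR d = L OR H = H
m2 = b AND m1 = L AND H = L
m3 = NOT d = NOT H = L
m4 = m3 OR m2 OR m1 = L OR L OR H = H
m6 = m3 OR m1 = L OR H = H
m8 = c OR m6 = L OR H = H

m3 = L  m4 = H  m8 = H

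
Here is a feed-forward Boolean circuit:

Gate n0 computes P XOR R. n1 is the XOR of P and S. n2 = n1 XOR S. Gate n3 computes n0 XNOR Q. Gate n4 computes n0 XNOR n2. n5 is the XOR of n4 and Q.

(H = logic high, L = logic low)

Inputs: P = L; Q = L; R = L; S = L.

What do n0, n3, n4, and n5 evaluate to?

n0 = L; n3 = H; n4 = H; n5 = H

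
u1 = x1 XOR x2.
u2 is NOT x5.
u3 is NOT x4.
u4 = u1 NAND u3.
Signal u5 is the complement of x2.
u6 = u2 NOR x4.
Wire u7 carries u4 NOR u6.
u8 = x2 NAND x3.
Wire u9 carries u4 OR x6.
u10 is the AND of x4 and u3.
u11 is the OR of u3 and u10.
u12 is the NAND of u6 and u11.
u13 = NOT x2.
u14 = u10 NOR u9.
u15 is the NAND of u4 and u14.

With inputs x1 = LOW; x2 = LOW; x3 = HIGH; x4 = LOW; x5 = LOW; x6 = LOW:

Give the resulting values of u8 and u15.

u1 = x1 XOR x2 = LOW XOR LOW = LOW
u3 = NOT x4 = NOT LOW = HIGH
u4 = u1 NAND u3 = LOW NAND HIGH = HIGH
u8 = x2 NAND x3 = LOW NAND HIGH = HIGH
u9 = u4 OR x6 = HIGH OR LOW = HIGH
u10 = x4 AND u3 = LOW AND HIGH = LOW
u14 = u10 NOR u9 = LOW NOR HIGH = LOW
u15 = u4 NAND u14 = HIGH NAND LOW = HIGH

u8 = HIGH, u15 = HIGH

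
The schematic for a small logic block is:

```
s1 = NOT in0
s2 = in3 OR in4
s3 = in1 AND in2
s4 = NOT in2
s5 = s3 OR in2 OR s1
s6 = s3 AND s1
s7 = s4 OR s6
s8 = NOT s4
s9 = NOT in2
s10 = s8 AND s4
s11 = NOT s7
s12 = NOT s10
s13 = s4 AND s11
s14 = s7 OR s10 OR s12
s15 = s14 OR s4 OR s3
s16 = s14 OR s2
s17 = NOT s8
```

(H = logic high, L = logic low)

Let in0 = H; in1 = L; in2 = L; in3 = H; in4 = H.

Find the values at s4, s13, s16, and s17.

s1 = NOT in0 = NOT H = L
s2 = in3 OR in4 = H OR H = H
s3 = in1 AND in2 = L AND L = L
s4 = NOT in2 = NOT L = H
s6 = s3 AND s1 = L AND L = L
s7 = s4 OR s6 = H OR L = H
s8 = NOT s4 = NOT H = L
s10 = s8 AND s4 = L AND H = L
s11 = NOT s7 = NOT H = L
s12 = NOT s10 = NOT L = H
s13 = s4 AND s11 = H AND L = L
s14 = s7 OR s10 OR s12 = H OR L OR H = H
s16 = s14 OR s2 = H OR H = H
s17 = NOT s8 = NOT L = H

s4 = H, s13 = L, s16 = H, s17 = H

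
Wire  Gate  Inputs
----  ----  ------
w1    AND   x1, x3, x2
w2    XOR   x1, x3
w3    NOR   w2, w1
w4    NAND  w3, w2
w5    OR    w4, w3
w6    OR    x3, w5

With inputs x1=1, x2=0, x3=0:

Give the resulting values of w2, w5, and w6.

w1 = x1 AND x3 AND x2 = 1 AND 0 AND 0 = 0
w2 = x1 XOR x3 = 1 XOR 0 = 1
w3 = w2 NOR w1 = 1 NOR 0 = 0
w4 = w3 NAND w2 = 0 NAND 1 = 1
w5 = w4 OR w3 = 1 OR 0 = 1
w6 = x3 OR w5 = 0 OR 1 = 1

w2 = 1, w5 = 1, w6 = 1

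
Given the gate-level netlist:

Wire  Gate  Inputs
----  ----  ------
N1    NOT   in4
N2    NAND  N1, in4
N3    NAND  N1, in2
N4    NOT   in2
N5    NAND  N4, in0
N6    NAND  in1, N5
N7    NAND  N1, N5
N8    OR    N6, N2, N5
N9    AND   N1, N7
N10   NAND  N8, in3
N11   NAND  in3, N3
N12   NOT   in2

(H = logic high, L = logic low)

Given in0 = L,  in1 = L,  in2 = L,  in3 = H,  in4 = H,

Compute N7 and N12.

N1 = NOT in4 = NOT H = L
N4 = NOT in2 = NOT L = H
N5 = N4 NAND in0 = H NAND L = H
N7 = N1 NAND N5 = L NAND H = H
N12 = NOT in2 = NOT L = H

N7 = H, N12 = H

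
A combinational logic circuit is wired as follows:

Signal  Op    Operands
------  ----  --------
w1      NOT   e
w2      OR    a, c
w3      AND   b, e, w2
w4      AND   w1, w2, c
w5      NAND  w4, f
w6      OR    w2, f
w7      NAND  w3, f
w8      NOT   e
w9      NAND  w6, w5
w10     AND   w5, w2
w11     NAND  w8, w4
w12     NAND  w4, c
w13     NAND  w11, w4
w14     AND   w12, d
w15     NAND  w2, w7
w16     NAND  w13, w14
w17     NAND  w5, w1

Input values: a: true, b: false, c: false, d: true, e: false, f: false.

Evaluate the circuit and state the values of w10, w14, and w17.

w10 = true, w14 = true, w17 = false

w1 = NOT e = NOT false = true
w2 = a OR c = true OR false = true
w4 = w1 AND w2 AND c = true AND true AND false = false
w5 = w4 NAND f = false NAND false = true
w10 = w5 AND w2 = true AND true = true
w12 = w4 NAND c = false NAND false = true
w14 = w12 AND d = true AND true = true
w17 = w5 NAND w1 = true NAND true = false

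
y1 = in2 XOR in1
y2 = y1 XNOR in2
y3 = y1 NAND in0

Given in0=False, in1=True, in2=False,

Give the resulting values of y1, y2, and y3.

y1 = in2 XOR in1 = False XOR True = True
y2 = y1 XNOR in2 = True XNOR False = False
y3 = y1 NAND in0 = True NAND False = True

y1 = True; y2 = False; y3 = True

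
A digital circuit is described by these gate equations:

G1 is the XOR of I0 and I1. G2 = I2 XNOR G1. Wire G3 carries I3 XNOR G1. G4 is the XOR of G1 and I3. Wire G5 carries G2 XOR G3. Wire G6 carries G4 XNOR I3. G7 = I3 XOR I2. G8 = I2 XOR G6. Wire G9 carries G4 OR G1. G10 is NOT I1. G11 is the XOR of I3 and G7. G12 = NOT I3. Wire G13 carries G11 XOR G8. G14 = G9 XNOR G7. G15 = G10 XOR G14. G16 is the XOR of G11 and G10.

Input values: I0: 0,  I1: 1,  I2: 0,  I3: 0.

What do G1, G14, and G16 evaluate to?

G1 = I0 XOR I1 = 0 XOR 1 = 1
G4 = G1 XOR I3 = 1 XOR 0 = 1
G7 = I3 XOR I2 = 0 XOR 0 = 0
G9 = G4 OR G1 = 1 OR 1 = 1
G10 = NOT I1 = NOT 1 = 0
G11 = I3 XOR G7 = 0 XOR 0 = 0
G14 = G9 XNOR G7 = 1 XNOR 0 = 0
G16 = G11 XOR G10 = 0 XOR 0 = 0

G1 = 1, G14 = 0, G16 = 0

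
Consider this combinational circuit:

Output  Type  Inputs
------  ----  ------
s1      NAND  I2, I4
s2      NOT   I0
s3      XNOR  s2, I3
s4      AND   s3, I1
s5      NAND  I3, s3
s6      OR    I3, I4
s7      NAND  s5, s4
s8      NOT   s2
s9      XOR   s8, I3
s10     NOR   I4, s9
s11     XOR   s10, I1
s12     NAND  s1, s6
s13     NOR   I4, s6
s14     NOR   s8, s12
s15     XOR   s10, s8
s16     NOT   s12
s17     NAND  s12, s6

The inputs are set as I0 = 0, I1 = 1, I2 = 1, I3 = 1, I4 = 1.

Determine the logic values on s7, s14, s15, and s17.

s1 = I2 NAND I4 = 1 NAND 1 = 0
s2 = NOT I0 = NOT 0 = 1
s3 = s2 XNOR I3 = 1 XNOR 1 = 1
s4 = s3 AND I1 = 1 AND 1 = 1
s5 = I3 NAND s3 = 1 NAND 1 = 0
s6 = I3 OR I4 = 1 OR 1 = 1
s7 = s5 NAND s4 = 0 NAND 1 = 1
s8 = NOT s2 = NOT 1 = 0
s9 = s8 XOR I3 = 0 XOR 1 = 1
s10 = I4 NOR s9 = 1 NOR 1 = 0
s12 = s1 NAND s6 = 0 NAND 1 = 1
s14 = s8 NOR s12 = 0 NOR 1 = 0
s15 = s10 XOR s8 = 0 XOR 0 = 0
s17 = s12 NAND s6 = 1 NAND 1 = 0

s7 = 1, s14 = 0, s15 = 0, s17 = 0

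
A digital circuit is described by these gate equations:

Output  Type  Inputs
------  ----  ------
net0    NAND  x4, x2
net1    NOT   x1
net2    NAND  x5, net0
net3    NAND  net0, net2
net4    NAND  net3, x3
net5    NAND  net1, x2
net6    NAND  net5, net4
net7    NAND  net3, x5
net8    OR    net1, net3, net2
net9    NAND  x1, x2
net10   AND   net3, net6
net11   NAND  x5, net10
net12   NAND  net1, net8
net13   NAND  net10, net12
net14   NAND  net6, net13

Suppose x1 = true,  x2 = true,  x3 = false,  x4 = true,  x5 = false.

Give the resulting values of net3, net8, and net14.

net3 = true; net8 = true; net14 = true

net0 = x4 NAND x2 = true NAND true = false
net1 = NOT x1 = NOT true = false
net2 = x5 NAND net0 = false NAND false = true
net3 = net0 NAND net2 = false NAND true = true
net4 = net3 NAND x3 = true NAND false = true
net5 = net1 NAND x2 = false NAND true = true
net6 = net5 NAND net4 = true NAND true = false
net8 = net1 OR net3 OR net2 = false OR true OR true = true
net10 = net3 AND net6 = true AND false = false
net12 = net1 NAND net8 = false NAND true = true
net13 = net10 NAND net12 = false NAND true = true
net14 = net6 NAND net13 = false NAND true = true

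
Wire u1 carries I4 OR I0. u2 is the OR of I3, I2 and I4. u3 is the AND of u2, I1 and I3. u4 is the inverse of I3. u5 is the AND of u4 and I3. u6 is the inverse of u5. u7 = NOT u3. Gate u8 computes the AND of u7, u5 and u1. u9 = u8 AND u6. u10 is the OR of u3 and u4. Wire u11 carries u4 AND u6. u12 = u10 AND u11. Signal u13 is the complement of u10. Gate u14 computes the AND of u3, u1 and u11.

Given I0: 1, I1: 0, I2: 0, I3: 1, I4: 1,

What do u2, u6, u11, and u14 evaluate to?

u1 = I4 OR I0 = 1 OR 1 = 1
u2 = I3 OR I2 OR I4 = 1 OR 0 OR 1 = 1
u3 = u2 AND I1 AND I3 = 1 AND 0 AND 1 = 0
u4 = NOT I3 = NOT 1 = 0
u5 = u4 AND I3 = 0 AND 1 = 0
u6 = NOT u5 = NOT 0 = 1
u11 = u4 AND u6 = 0 AND 1 = 0
u14 = u3 AND u1 AND u11 = 0 AND 1 AND 0 = 0

u2 = 1  u6 = 1  u11 = 0  u14 = 0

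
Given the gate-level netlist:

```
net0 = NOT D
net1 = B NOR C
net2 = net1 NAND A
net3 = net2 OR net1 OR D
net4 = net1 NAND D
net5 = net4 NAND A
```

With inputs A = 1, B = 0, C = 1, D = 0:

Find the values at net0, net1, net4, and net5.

net0 = 1, net1 = 0, net4 = 1, net5 = 0

net0 = NOT D = NOT 0 = 1
net1 = B NOR C = 0 NOR 1 = 0
net4 = net1 NAND D = 0 NAND 0 = 1
net5 = net4 NAND A = 1 NAND 1 = 0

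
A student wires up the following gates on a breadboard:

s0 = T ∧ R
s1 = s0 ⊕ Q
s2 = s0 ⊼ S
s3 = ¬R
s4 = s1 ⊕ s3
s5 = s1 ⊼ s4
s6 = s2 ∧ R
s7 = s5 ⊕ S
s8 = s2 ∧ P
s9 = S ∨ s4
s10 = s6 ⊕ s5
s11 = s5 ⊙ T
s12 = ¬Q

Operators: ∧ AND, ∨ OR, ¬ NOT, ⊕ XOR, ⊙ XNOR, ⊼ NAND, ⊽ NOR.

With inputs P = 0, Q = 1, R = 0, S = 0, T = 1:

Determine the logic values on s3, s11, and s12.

s0 = T AND R = 1 AND 0 = 0
s1 = s0 XOR Q = 0 XOR 1 = 1
s3 = NOT R = NOT 0 = 1
s4 = s1 XOR s3 = 1 XOR 1 = 0
s5 = s1 NAND s4 = 1 NAND 0 = 1
s11 = s5 XNOR T = 1 XNOR 1 = 1
s12 = NOT Q = NOT 1 = 0

s3 = 1  s11 = 1  s12 = 0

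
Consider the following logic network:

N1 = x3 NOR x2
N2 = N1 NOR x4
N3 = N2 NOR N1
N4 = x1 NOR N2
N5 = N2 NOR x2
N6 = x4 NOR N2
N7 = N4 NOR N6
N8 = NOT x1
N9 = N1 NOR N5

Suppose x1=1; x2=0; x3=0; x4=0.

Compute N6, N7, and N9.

N6 = 1  N7 = 0  N9 = 0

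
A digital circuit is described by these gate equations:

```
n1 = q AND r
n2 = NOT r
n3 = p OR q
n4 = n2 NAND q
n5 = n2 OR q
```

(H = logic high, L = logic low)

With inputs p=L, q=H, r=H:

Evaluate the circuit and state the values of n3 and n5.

n2 = NOT r = NOT H = L
n3 = p OR q = L OR H = H
n5 = n2 OR q = L OR H = H

n3 = H  n5 = H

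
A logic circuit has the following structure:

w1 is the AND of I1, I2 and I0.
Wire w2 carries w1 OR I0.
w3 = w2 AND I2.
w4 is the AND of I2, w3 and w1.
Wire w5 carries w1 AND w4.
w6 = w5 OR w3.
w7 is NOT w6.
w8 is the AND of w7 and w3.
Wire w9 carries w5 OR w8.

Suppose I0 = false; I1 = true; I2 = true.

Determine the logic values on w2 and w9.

w2 = false; w9 = false

w1 = I1 AND I2 AND I0 = true AND true AND false = false
w2 = w1 OR I0 = false OR false = false
w3 = w2 AND I2 = false AND true = false
w4 = I2 AND w3 AND w1 = true AND false AND false = false
w5 = w1 AND w4 = false AND false = false
w6 = w5 OR w3 = false OR false = false
w7 = NOT w6 = NOT false = true
w8 = w7 AND w3 = true AND false = false
w9 = w5 OR w8 = false OR false = false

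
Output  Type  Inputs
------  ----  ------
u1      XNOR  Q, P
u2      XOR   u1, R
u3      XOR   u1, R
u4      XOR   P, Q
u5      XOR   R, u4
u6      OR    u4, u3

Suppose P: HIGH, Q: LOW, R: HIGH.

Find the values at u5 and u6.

u5 = LOW  u6 = HIGH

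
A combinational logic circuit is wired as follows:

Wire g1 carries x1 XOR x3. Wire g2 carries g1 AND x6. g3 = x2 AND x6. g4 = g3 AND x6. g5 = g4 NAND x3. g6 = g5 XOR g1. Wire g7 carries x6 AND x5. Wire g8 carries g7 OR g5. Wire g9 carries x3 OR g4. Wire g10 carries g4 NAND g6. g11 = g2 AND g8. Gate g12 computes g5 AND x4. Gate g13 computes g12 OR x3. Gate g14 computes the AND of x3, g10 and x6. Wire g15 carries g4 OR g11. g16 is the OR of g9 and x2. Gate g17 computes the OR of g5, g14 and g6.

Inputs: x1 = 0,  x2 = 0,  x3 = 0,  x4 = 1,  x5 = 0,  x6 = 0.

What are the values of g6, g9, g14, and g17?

g6 = 1, g9 = 0, g14 = 0, g17 = 1

g1 = x1 XOR x3 = 0 XOR 0 = 0
g3 = x2 AND x6 = 0 AND 0 = 0
g4 = g3 AND x6 = 0 AND 0 = 0
g5 = g4 NAND x3 = 0 NAND 0 = 1
g6 = g5 XOR g1 = 1 XOR 0 = 1
g9 = x3 OR g4 = 0 OR 0 = 0
g10 = g4 NAND g6 = 0 NAND 1 = 1
g14 = x3 AND g10 AND x6 = 0 AND 1 AND 0 = 0
g17 = g5 OR g14 OR g6 = 1 OR 0 OR 1 = 1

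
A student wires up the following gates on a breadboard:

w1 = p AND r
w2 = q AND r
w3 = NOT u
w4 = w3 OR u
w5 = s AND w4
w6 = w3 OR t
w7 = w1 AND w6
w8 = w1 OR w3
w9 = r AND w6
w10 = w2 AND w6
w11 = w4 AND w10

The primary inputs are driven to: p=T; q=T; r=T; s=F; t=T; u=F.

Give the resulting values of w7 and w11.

w1 = p AND r = T AND T = T
w2 = q AND r = T AND T = T
w3 = NOT u = NOT F = T
w4 = w3 OR u = T OR F = T
w6 = w3 OR t = T OR T = T
w7 = w1 AND w6 = T AND T = T
w10 = w2 AND w6 = T AND T = T
w11 = w4 AND w10 = T AND T = T

w7 = T  w11 = T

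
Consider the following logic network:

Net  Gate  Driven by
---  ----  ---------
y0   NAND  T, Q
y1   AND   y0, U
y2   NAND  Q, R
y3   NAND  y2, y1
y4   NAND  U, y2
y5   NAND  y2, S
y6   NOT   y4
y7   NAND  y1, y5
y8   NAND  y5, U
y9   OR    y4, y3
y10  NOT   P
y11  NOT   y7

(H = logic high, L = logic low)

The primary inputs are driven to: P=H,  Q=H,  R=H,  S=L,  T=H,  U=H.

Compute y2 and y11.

y0 = T NAND Q = H NAND H = L
y1 = y0 AND U = L AND H = L
y2 = Q NAND R = H NAND H = L
y5 = y2 NAND S = L NAND L = H
y7 = y1 NAND y5 = L NAND H = H
y11 = NOT y7 = NOT H = L

y2 = L, y11 = L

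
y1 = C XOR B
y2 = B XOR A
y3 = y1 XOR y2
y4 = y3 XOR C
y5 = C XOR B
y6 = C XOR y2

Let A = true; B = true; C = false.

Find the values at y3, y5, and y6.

y3 = true, y5 = true, y6 = false

y1 = C XOR B = false XOR true = true
y2 = B XOR A = true XOR true = false
y3 = y1 XOR y2 = true XOR false = true
y5 = C XOR B = false XOR true = true
y6 = C XOR y2 = false XOR false = false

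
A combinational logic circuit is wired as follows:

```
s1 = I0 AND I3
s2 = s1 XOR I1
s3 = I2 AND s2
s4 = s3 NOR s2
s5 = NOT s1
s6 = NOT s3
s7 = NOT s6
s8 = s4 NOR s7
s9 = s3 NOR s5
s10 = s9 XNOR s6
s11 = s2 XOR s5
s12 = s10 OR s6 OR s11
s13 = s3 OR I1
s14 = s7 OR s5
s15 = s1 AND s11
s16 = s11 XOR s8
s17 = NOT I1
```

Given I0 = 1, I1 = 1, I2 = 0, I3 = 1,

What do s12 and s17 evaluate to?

s12 = 1, s17 = 0

s1 = I0 AND I3 = 1 AND 1 = 1
s2 = s1 XOR I1 = 1 XOR 1 = 0
s3 = I2 AND s2 = 0 AND 0 = 0
s5 = NOT s1 = NOT 1 = 0
s6 = NOT s3 = NOT 0 = 1
s9 = s3 NOR s5 = 0 NOR 0 = 1
s10 = s9 XNOR s6 = 1 XNOR 1 = 1
s11 = s2 XOR s5 = 0 XOR 0 = 0
s12 = s10 OR s6 OR s11 = 1 OR 1 OR 0 = 1
s17 = NOT I1 = NOT 1 = 0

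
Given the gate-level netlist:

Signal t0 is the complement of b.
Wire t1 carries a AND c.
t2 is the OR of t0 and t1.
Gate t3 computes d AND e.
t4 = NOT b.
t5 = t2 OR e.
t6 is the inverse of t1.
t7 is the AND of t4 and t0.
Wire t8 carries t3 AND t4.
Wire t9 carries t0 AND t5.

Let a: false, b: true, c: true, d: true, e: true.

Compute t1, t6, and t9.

t0 = NOT b = NOT true = false
t1 = a AND c = false AND true = false
t2 = t0 OR t1 = false OR false = false
t5 = t2 OR e = false OR true = true
t6 = NOT t1 = NOT false = true
t9 = t0 AND t5 = false AND true = false

t1 = false, t6 = true, t9 = false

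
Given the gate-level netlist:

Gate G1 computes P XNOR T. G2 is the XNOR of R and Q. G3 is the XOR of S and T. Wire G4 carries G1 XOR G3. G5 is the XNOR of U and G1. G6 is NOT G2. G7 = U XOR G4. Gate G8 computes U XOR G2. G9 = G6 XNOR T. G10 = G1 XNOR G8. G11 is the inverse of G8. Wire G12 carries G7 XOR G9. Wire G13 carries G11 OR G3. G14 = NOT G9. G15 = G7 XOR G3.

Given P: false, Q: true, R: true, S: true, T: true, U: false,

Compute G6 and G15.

G6 = false, G15 = false

G1 = P XNOR T = false XNOR true = false
G2 = R XNOR Q = true XNOR true = true
G3 = S XOR T = true XOR true = false
G4 = G1 XOR G3 = false XOR false = false
G6 = NOT G2 = NOT true = false
G7 = U XOR G4 = false XOR false = false
G15 = G7 XOR G3 = false XOR false = false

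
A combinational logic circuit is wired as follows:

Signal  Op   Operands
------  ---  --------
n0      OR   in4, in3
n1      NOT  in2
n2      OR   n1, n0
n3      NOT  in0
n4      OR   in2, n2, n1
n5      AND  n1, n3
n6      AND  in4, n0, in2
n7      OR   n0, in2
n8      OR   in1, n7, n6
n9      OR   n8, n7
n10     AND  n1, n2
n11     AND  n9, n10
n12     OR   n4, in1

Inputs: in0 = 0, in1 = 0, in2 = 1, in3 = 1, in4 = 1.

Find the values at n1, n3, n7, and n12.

n1 = 0; n3 = 1; n7 = 1; n12 = 1

n0 = in4 OR in3 = 1 OR 1 = 1
n1 = NOT in2 = NOT 1 = 0
n2 = n1 OR n0 = 0 OR 1 = 1
n3 = NOT in0 = NOT 0 = 1
n4 = in2 OR n2 OR n1 = 1 OR 1 OR 0 = 1
n7 = n0 OR in2 = 1 OR 1 = 1
n12 = n4 OR in1 = 1 OR 0 = 1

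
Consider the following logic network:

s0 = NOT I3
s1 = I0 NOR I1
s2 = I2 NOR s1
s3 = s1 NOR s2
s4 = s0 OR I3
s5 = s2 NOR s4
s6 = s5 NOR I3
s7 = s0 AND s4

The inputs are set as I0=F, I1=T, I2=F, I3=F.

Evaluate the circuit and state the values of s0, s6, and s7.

s0 = T  s6 = T  s7 = T

s0 = NOT I3 = NOT F = T
s1 = I0 NOR I1 = F NOR T = F
s2 = I2 NOR s1 = F NOR F = T
s4 = s0 OR I3 = T OR F = T
s5 = s2 NOR s4 = T NOR T = F
s6 = s5 NOR I3 = F NOR F = T
s7 = s0 AND s4 = T AND T = T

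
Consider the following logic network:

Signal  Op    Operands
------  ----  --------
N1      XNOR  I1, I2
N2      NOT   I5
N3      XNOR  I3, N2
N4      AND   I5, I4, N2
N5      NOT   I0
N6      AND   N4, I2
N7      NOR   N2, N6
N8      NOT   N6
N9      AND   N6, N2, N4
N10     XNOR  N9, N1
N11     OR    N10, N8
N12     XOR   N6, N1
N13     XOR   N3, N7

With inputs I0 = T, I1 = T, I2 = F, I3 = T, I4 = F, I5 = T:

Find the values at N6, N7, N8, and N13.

N6 = F, N7 = T, N8 = T, N13 = T

N2 = NOT I5 = NOT T = F
N3 = I3 XNOR N2 = T XNOR F = F
N4 = I5 AND I4 AND N2 = T AND F AND F = F
N6 = N4 AND I2 = F AND F = F
N7 = N2 NOR N6 = F NOR F = T
N8 = NOT N6 = NOT F = T
N13 = N3 XOR N7 = F XOR T = T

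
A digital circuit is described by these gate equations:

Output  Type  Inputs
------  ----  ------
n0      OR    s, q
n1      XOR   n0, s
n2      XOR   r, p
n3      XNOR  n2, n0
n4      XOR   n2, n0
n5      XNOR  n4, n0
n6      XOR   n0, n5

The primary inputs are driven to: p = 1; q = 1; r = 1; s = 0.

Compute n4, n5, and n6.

n0 = s OR q = 0 OR 1 = 1
n2 = r XOR p = 1 XOR 1 = 0
n4 = n2 XOR n0 = 0 XOR 1 = 1
n5 = n4 XNOR n0 = 1 XNOR 1 = 1
n6 = n0 XOR n5 = 1 XOR 1 = 0

n4 = 1, n5 = 1, n6 = 0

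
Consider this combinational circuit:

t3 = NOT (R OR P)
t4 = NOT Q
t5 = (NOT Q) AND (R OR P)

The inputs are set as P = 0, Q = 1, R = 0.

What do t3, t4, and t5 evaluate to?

t3 = 1, t4 = 0, t5 = 0

t3 = NOT (0 OR 0) = 1
t4 = NOT 1 = 0
t5 = (NOT 1) AND (0 OR 0) = 0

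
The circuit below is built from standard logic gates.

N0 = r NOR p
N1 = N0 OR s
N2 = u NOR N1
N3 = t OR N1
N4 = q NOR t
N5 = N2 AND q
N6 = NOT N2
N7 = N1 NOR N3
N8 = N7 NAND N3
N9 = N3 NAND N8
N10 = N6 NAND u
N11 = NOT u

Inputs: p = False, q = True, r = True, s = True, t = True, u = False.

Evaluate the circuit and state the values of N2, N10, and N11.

N2 = False, N10 = True, N11 = True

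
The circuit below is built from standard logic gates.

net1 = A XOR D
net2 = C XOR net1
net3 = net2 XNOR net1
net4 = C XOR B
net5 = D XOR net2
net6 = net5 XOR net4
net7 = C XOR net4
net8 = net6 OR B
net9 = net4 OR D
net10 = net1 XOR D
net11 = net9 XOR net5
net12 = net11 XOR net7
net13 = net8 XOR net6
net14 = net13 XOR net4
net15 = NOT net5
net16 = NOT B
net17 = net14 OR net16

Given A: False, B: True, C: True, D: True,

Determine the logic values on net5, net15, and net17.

net1 = A XOR D = False XOR True = True
net2 = C XOR net1 = True XOR True = False
net4 = C XOR B = True XOR True = False
net5 = D XOR net2 = True XOR False = True
net6 = net5 XOR net4 = True XOR False = True
net8 = net6 OR B = True OR True = True
net13 = net8 XOR net6 = True XOR True = False
net14 = net13 XOR net4 = False XOR False = False
net15 = NOT net5 = NOT True = False
net16 = NOT B = NOT True = False
net17 = net14 OR net16 = False OR False = False

net5 = True; net15 = False; net17 = False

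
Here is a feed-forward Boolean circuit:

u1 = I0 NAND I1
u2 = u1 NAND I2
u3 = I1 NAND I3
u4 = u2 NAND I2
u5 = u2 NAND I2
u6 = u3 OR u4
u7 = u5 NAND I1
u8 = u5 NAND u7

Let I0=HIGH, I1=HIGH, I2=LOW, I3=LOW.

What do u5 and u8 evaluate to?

u5 = HIGH  u8 = HIGH

u1 = I0 NAND I1 = HIGH NAND HIGH = LOW
u2 = u1 NAND I2 = LOW NAND LOW = HIGH
u5 = u2 NAND I2 = HIGH NAND LOW = HIGH
u7 = u5 NAND I1 = HIGH NAND HIGH = LOW
u8 = u5 NAND u7 = HIGH NAND LOW = HIGH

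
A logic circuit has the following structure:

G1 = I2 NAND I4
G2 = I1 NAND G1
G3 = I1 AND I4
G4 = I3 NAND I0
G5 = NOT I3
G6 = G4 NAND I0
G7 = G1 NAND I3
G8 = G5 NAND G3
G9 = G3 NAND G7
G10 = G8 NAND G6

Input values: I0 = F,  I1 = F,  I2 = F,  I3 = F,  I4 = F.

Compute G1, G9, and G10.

G1 = I2 NAND I4 = F NAND F = T
G3 = I1 AND I4 = F AND F = F
G4 = I3 NAND I0 = F NAND F = T
G5 = NOT I3 = NOT F = T
G6 = G4 NAND I0 = T NAND F = T
G7 = G1 NAND I3 = T NAND F = T
G8 = G5 NAND G3 = T NAND F = T
G9 = G3 NAND G7 = F NAND T = T
G10 = G8 NAND G6 = T NAND T = F

G1 = T  G9 = T  G10 = F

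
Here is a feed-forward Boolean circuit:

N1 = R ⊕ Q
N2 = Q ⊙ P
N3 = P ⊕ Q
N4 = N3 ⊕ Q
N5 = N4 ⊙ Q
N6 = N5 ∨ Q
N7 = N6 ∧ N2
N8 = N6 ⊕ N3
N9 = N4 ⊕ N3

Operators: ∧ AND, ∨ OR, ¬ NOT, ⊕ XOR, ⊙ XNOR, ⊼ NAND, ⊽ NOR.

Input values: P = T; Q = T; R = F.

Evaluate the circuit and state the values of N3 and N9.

N3 = F; N9 = T

N3 = P XOR Q = T XOR T = F
N4 = N3 XOR Q = F XOR T = T
N9 = N4 XOR N3 = T XOR F = T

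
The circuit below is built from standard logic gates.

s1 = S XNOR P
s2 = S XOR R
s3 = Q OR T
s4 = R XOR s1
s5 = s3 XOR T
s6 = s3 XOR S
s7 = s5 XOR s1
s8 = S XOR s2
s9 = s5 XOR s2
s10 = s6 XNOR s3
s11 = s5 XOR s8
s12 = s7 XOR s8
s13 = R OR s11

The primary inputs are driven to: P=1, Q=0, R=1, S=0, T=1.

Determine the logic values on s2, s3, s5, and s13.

s2 = 1, s3 = 1, s5 = 0, s13 = 1

s2 = S XOR R = 0 XOR 1 = 1
s3 = Q OR T = 0 OR 1 = 1
s5 = s3 XOR T = 1 XOR 1 = 0
s8 = S XOR s2 = 0 XOR 1 = 1
s11 = s5 XOR s8 = 0 XOR 1 = 1
s13 = R OR s11 = 1 OR 1 = 1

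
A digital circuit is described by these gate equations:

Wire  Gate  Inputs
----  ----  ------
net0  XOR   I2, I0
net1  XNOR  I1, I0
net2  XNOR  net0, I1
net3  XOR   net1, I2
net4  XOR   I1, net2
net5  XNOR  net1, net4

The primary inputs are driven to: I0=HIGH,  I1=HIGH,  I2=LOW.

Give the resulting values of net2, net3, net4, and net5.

net2 = HIGH  net3 = HIGH  net4 = LOW  net5 = LOW

net0 = I2 XOR I0 = LOW XOR HIGH = HIGH
net1 = I1 XNOR I0 = HIGH XNOR HIGH = HIGH
net2 = net0 XNOR I1 = HIGH XNOR HIGH = HIGH
net3 = net1 XOR I2 = HIGH XOR LOW = HIGH
net4 = I1 XOR net2 = HIGH XOR HIGH = LOW
net5 = net1 XNOR net4 = HIGH XNOR LOW = LOW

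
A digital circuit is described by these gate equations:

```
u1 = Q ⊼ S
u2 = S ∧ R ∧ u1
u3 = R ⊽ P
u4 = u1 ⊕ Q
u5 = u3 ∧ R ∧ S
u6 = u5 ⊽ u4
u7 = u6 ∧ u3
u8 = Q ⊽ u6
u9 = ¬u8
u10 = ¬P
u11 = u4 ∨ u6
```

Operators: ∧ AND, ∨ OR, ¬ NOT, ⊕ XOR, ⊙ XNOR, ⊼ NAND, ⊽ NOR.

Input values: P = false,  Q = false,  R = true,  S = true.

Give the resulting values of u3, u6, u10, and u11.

u3 = false, u6 = false, u10 = true, u11 = true

u1 = Q NAND S = false NAND true = true
u3 = R NOR P = true NOR false = false
u4 = u1 XOR Q = true XOR false = true
u5 = u3 AND R AND S = false AND true AND true = false
u6 = u5 NOR u4 = false NOR true = false
u10 = NOT P = NOT false = true
u11 = u4 OR u6 = true OR false = true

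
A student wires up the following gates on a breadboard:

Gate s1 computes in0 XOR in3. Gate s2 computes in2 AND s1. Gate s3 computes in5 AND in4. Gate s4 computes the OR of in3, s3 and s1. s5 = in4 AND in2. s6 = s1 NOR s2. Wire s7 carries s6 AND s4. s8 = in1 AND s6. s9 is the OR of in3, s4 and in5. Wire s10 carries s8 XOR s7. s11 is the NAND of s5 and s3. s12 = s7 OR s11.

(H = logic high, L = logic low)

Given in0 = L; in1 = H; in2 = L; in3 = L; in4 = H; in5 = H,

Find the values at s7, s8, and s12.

s7 = H, s8 = H, s12 = H

s1 = in0 XOR in3 = L XOR L = L
s2 = in2 AND s1 = L AND L = L
s3 = in5 AND in4 = H AND H = H
s4 = in3 OR s3 OR s1 = L OR H OR L = H
s5 = in4 AND in2 = H AND L = L
s6 = s1 NOR s2 = L NOR L = H
s7 = s6 AND s4 = H AND H = H
s8 = in1 AND s6 = H AND H = H
s11 = s5 NAND s3 = L NAND H = H
s12 = s7 OR s11 = H OR H = H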